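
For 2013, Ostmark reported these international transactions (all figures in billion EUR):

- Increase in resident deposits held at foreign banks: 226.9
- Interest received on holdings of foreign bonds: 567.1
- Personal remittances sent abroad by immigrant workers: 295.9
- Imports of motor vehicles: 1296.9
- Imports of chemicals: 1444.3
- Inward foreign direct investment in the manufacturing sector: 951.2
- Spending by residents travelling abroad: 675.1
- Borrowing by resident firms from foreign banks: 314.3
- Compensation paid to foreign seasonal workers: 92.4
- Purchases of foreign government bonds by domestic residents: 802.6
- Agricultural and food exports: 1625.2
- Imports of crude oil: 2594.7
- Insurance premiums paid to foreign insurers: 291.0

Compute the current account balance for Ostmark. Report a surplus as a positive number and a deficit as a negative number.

-4498.0

Goods: 1625.2 - 1444.3 - 1296.9 - 2594.7 = -3710.7
Services: -675.1 - 291.0 = -966.1
Primary income: 567.1 - 92.4 = 474.7
Secondary income: -295.9
Current account = (-3710.7) + (-966.1) + 474.7 + (-295.9) = -4498.0
(Excluded from the current account — financial account: increase in resident deposits held at foreign banks 226.9, inward foreign direct investment in the manufacturing sector 951.2, borrowing by resident firms from foreign banks 314.3, purchases of foreign government bonds by domestic residents 802.6.)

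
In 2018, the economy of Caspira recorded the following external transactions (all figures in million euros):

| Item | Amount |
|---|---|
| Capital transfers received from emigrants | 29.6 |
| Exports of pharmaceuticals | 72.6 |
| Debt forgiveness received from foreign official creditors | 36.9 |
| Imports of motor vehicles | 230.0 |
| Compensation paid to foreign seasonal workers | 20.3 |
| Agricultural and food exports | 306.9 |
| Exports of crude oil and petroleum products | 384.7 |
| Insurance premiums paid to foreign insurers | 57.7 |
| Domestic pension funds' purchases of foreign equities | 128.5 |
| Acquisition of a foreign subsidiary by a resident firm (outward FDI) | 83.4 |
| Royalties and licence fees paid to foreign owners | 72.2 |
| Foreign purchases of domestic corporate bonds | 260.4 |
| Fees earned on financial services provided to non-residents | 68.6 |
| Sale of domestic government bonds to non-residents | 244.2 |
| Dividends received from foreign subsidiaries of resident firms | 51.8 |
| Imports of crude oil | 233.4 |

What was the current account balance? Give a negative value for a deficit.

Goods: -230.0 + 384.7 + 306.9 - 233.4 + 72.6 = 300.8
Services: -72.2 + 68.6 - 57.7 = -61.3
Primary income: 51.8 - 20.3 = 31.5
Current account = 300.8 + (-61.3) + 31.5 = 271.0
(Excluded from the current account — capital account: capital transfers received from emigrants 29.6, debt forgiveness received from foreign official creditors 36.9; financial account: domestic pension funds' purchases of foreign equities 128.5, acquisition of a foreign subsidiary by a resident firm (outward FDI) 83.4, foreign purchases of domestic corporate bonds 260.4, sale of domestic government bonds to non-residents 244.2.)

271.0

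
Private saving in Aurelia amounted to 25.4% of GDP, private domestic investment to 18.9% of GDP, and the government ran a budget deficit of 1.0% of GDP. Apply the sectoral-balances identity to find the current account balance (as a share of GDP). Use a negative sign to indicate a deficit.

5.5

By the sectoral-balances identity, CA = (S_private - I) + (T - G).
Private balance = 25.4 - 18.9 = 6.5
Government balance (T - G) = -1.0
CA = 6.5 + (-1.0) = 5.5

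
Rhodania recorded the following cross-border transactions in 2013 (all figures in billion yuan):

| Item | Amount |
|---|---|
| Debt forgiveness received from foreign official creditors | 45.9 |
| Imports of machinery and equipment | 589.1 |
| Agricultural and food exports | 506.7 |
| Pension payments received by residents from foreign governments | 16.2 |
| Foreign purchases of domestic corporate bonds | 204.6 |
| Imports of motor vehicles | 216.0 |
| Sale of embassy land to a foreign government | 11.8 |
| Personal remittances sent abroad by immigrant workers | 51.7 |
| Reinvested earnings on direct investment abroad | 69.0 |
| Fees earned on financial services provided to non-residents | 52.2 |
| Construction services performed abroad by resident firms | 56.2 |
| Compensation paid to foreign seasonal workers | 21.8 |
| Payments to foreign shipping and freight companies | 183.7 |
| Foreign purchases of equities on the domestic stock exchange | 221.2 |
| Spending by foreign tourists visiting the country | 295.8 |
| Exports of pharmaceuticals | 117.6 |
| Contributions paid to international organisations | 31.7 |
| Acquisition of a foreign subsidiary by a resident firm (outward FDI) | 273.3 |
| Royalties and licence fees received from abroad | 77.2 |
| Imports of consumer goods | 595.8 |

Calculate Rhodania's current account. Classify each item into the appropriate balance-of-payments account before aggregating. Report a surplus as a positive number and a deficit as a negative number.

Goods: -595.8 - 589.1 - 216.0 + 117.6 + 506.7 = -776.6
Services: 56.2 - 183.7 + 295.8 + 52.2 + 77.2 = 297.7
Primary income: 69.0 - 21.8 = 47.2
Secondary income: -31.7 - 51.7 + 16.2 = -67.2
Current account = (-776.6) + 297.7 + 47.2 + (-67.2) = -498.9
(Excluded from the current account — capital account: debt forgiveness received from foreign official creditors 45.9, sale of embassy land to a foreign government 11.8; financial account: foreign purchases of domestic corporate bonds 204.6, foreign purchases of equities on the domestic stock exchange 221.2, acquisition of a foreign subsidiary by a resident firm (outward FDI) 273.3.)

-498.9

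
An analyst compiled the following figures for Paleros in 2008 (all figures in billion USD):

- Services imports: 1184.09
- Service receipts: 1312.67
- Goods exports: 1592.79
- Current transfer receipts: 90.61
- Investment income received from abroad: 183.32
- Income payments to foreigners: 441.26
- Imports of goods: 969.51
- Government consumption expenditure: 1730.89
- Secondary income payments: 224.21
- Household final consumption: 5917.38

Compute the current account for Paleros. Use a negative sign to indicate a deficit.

360.32

Goods balance = 1592.79 - 969.51 = 623.28
Services balance = 1312.67 - 1184.09 = 128.58
Trade balance (goods + services) = 623.28 + 128.58 = 751.86
Net primary income = 183.32 - 441.26 = -257.94
Net secondary income = 90.61 - 224.21 = -133.60
Current account = 751.86 + (-257.94) + (-133.60) = 360.32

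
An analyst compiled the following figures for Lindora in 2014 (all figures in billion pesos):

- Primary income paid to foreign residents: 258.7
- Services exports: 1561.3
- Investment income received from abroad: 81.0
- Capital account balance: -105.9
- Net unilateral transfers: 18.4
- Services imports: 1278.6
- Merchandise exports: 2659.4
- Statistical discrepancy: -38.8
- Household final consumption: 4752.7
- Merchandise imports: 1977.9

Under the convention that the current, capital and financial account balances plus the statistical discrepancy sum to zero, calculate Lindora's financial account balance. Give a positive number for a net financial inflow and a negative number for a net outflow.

Goods balance = 2659.4 - 1977.9 = 681.5
Services balance = 1561.3 - 1278.6 = 282.7
Trade balance (goods + services) = 681.5 + 282.7 = 964.2
Net primary income = 81.0 - 258.7 = -177.7
Net secondary income = 18.4
Current account = 964.2 + (-177.7) + 18.4 = 804.9
Financial account = -(804.9 + (-105.9) + (-38.8)) = -660.2

-660.2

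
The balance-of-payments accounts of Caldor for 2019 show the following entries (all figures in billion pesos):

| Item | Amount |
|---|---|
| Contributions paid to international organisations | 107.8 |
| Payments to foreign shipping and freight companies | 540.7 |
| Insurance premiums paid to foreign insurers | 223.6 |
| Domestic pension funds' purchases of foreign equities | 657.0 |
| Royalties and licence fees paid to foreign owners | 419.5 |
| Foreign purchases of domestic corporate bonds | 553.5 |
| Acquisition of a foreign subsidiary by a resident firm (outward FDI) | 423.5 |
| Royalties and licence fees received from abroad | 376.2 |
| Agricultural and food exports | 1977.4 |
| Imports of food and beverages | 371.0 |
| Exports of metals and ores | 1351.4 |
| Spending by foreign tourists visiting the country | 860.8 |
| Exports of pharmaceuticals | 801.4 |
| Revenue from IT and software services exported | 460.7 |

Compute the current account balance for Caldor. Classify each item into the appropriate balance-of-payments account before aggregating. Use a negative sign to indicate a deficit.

Goods: -371.0 + 801.4 + 1351.4 + 1977.4 = 3759.2
Services: -419.5 + 860.8 - 540.7 + 460.7 + 376.2 - 223.6 = 513.9
Secondary income: -107.8
Current account = 3759.2 + 513.9 + (-107.8) = 4165.3
(Excluded from the current account — financial account: domestic pension funds' purchases of foreign equities 657.0, foreign purchases of domestic corporate bonds 553.5, acquisition of a foreign subsidiary by a resident firm (outward FDI) 423.5.)

4165.3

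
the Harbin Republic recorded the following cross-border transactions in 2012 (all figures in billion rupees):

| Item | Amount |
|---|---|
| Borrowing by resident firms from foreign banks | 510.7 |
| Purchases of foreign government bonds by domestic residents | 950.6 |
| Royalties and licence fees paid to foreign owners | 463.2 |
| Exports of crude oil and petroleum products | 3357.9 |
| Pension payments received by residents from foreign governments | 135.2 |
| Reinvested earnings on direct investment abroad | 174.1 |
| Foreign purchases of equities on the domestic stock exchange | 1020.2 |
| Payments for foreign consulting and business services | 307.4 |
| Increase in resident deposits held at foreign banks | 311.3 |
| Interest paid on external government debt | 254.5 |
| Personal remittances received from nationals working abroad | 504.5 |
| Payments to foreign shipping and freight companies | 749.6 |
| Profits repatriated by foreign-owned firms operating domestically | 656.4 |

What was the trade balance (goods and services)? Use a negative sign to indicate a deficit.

1837.7

Goods: 3357.9
Services: -307.4 - 463.2 - 749.6 = -1520.2
Trade balance = 3357.9 + (-1520.2) = 1837.7
(Excluded from the trade balance — financial account: borrowing by resident firms from foreign banks 510.7, purchases of foreign government bonds by domestic residents 950.6, foreign purchases of equities on the domestic stock exchange 1020.2, increase in resident deposits held at foreign banks 311.3; secondary income: pension payments received by residents from foreign governments 135.2, personal remittances received from nationals working abroad 504.5; primary income: reinvested earnings on direct investment abroad 174.1, interest paid on external government debt 254.5, profits repatriated by foreign-owned firms operating domestically 656.4.)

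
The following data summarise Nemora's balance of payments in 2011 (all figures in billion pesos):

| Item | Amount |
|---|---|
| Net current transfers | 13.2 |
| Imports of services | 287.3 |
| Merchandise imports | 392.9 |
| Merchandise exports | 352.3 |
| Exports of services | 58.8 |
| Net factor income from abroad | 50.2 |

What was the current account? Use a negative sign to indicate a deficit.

-205.7

Goods balance = 352.3 - 392.9 = -40.6
Services balance = 58.8 - 287.3 = -228.5
Trade balance (goods + services) = -40.6 + (-228.5) = -269.1
Net primary income = 50.2
Net secondary income = 13.2
Current account = -269.1 + 50.2 + 13.2 = -205.7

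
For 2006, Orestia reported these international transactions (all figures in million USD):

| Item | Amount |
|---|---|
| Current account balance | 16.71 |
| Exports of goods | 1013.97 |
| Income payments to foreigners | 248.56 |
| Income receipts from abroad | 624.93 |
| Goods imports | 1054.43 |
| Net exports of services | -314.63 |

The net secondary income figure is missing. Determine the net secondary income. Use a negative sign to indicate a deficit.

Current account = goods balance + services balance + net primary income + net secondary income
Sum of the known components = 21.28
Net secondary income = CA - (known components) = 16.71 - 21.28 = -4.57

-4.57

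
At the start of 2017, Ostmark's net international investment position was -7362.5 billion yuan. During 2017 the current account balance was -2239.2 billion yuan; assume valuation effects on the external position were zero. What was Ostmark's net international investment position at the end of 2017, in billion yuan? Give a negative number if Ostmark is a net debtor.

With no valuation effects, change in NIIP = current account = -2239.2
End-of-year NIIP = -7362.5 + (-2239.2) = -9601.7

-9601.7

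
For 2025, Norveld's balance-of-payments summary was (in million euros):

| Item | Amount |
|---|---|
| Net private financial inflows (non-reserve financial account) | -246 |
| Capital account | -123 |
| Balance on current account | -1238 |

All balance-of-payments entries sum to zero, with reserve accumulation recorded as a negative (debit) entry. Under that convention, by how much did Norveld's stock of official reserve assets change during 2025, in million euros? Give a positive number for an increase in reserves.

-1607

Official reserve transactions balance = -((-1238) + (-123) + (-246)) = 1607
An accumulation of reserves is recorded as a debit (negative entry), so the change in the stock of reserves is the negative of that balance.
Change in official reserves = -(1607) = -1607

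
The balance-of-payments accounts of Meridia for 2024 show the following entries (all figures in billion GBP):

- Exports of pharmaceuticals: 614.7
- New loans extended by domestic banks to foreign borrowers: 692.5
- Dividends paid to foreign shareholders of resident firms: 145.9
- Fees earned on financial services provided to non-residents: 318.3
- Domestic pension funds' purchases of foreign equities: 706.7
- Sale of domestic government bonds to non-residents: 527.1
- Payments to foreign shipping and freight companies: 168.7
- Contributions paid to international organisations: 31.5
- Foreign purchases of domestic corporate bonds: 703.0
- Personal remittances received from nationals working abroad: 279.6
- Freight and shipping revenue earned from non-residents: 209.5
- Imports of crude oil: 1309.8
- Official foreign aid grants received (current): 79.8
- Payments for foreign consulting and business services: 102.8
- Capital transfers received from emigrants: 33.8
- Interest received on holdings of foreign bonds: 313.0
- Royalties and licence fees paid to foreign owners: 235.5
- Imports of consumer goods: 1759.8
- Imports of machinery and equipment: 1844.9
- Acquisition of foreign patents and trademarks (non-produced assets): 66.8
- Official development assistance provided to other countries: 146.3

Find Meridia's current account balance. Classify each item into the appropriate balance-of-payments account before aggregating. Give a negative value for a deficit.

Goods: -1759.8 + 614.7 - 1309.8 - 1844.9 = -4299.8
Services: -168.7 + 318.3 - 102.8 - 235.5 + 209.5 = 20.8
Primary income: -145.9 + 313.0 = 167.1
Secondary income: 279.6 - 146.3 - 31.5 + 79.8 = 181.6
Current account = (-4299.8) + 20.8 + 167.1 + 181.6 = -3930.3
(Excluded from the current account — financial account: new loans extended by domestic banks to foreign borrowers 692.5, domestic pension funds' purchases of foreign equities 706.7, sale of domestic government bonds to non-residents 527.1, foreign purchases of domestic corporate bonds 703.0; capital account: capital transfers received from emigrants 33.8, acquisition of foreign patents and trademarks (non-produced assets) 66.8.)

-3930.3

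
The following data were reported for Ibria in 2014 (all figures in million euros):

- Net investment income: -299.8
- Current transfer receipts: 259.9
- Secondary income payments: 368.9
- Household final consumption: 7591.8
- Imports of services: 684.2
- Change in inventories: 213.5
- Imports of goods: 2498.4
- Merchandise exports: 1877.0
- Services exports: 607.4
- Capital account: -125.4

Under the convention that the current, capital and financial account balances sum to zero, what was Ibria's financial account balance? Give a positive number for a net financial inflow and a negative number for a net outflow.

Goods balance = 1877.0 - 2498.4 = -621.4
Services balance = 607.4 - 684.2 = -76.8
Trade balance (goods + services) = -621.4 + (-76.8) = -698.2
Net primary income = -299.8
Net secondary income = 259.9 - 368.9 = -109.0
Current account = -698.2 + (-299.8) + (-109.0) = -1107.0
Financial account = -(-1107.0 + (-125.4)) = 1232.4

1232.4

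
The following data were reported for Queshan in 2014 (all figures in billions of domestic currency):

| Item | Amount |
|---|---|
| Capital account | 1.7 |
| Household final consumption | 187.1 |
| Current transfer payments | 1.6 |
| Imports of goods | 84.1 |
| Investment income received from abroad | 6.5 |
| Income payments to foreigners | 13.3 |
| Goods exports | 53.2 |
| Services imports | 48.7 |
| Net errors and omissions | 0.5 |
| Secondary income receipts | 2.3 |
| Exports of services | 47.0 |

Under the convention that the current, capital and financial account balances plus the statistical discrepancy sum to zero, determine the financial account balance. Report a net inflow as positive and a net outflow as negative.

Goods balance = 53.2 - 84.1 = -30.9
Services balance = 47.0 - 48.7 = -1.7
Trade balance (goods + services) = -30.9 + (-1.7) = -32.6
Net primary income = 6.5 - 13.3 = -6.8
Net secondary income = 2.3 - 1.6 = 0.7
Current account = -32.6 + (-6.8) + 0.7 = -38.7
Financial account = -(-38.7 + 1.7 + 0.5) = 36.5

36.5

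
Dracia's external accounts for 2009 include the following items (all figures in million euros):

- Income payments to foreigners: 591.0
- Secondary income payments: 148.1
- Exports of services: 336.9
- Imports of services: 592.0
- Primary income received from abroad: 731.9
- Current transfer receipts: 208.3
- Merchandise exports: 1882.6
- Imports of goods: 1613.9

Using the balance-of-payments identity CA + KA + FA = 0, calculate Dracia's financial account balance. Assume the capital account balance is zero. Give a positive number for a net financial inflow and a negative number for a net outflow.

-214.7

Goods balance = 1882.6 - 1613.9 = 268.7
Services balance = 336.9 - 592.0 = -255.1
Trade balance (goods + services) = 268.7 + (-255.1) = 13.6
Net primary income = 731.9 - 591.0 = 140.9
Net secondary income = 208.3 - 148.1 = 60.2
Current account = 13.6 + 140.9 + 60.2 = 214.7
Financial account = -(214.7) = -214.7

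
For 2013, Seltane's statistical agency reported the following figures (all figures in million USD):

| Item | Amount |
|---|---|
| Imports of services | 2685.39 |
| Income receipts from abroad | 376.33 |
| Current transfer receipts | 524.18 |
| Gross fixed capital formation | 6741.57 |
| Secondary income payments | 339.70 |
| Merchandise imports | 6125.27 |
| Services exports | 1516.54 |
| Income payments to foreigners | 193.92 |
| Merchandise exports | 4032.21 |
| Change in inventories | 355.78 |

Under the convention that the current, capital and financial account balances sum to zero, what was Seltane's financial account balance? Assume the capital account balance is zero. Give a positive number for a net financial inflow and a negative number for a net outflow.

2895.02

Goods balance = 4032.21 - 6125.27 = -2093.06
Services balance = 1516.54 - 2685.39 = -1168.85
Trade balance (goods + services) = -2093.06 + (-1168.85) = -3261.91
Net primary income = 376.33 - 193.92 = 182.41
Net secondary income = 524.18 - 339.70 = 184.48
Current account = -3261.91 + 182.41 + 184.48 = -2895.02
Financial account = -(-2895.02) = 2895.02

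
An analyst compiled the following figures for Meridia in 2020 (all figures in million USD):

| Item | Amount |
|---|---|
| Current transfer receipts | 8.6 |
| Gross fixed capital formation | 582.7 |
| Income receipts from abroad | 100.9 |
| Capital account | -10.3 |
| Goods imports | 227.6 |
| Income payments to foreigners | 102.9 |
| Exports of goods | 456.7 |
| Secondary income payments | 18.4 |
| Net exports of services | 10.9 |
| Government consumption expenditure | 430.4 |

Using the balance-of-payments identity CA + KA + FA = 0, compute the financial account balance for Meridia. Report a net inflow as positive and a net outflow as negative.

-217.9

Goods balance = 456.7 - 227.6 = 229.1
Services balance = 10.9
Trade balance (goods + services) = 229.1 + 10.9 = 240.0
Net primary income = 100.9 - 102.9 = -2.0
Net secondary income = 8.6 - 18.4 = -9.8
Current account = 240.0 + (-2.0) + (-9.8) = 228.2
Financial account = -(228.2 + (-10.3)) = -217.9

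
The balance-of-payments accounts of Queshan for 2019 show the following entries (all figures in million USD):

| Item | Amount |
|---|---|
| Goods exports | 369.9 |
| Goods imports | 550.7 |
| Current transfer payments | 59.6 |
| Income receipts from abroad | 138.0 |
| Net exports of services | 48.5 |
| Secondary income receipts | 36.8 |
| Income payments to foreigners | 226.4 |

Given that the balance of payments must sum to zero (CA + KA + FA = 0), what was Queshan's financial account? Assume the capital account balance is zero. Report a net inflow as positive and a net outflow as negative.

Goods balance = 369.9 - 550.7 = -180.8
Services balance = 48.5
Trade balance (goods + services) = -180.8 + 48.5 = -132.3
Net primary income = 138.0 - 226.4 = -88.4
Net secondary income = 36.8 - 59.6 = -22.8
Current account = -132.3 + (-88.4) + (-22.8) = -243.5
Financial account = -(-243.5) = 243.5

243.5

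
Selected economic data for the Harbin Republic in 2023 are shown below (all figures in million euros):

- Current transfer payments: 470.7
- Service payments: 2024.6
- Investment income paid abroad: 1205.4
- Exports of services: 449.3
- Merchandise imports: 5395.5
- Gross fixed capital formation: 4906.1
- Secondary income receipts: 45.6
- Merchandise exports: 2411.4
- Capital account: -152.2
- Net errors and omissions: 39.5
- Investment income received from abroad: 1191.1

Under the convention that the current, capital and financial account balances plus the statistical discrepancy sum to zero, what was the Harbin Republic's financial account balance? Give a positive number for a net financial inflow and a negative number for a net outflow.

Goods balance = 2411.4 - 5395.5 = -2984.1
Services balance = 449.3 - 2024.6 = -1575.3
Trade balance (goods + services) = -2984.1 + (-1575.3) = -4559.4
Net primary income = 1191.1 - 1205.4 = -14.3
Net secondary income = 45.6 - 470.7 = -425.1
Current account = -4559.4 + (-14.3) + (-425.1) = -4998.8
Financial account = -(-4998.8 + (-152.2) + 39.5) = 5111.5

5111.5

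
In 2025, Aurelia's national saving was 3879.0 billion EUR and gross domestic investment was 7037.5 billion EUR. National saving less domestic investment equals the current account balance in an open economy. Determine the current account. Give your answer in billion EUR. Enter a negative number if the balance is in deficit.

-3158.5

CA = S - I = 3879.0 - 7037.5 = -3158.5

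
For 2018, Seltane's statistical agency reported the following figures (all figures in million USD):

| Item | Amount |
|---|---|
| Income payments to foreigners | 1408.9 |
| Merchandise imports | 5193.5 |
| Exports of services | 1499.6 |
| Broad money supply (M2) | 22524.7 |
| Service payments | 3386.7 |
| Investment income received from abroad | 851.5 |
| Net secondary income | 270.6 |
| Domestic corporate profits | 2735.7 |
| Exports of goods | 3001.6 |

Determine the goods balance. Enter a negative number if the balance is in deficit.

-2191.9

Goods balance = 3001.6 - 5193.5 = -2191.9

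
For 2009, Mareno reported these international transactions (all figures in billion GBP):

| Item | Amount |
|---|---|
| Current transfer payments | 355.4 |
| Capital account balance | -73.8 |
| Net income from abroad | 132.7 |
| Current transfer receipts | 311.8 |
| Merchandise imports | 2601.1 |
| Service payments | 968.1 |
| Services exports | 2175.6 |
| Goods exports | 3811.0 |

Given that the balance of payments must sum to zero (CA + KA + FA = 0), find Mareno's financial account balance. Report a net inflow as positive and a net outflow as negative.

Goods balance = 3811.0 - 2601.1 = 1209.9
Services balance = 2175.6 - 968.1 = 1207.5
Trade balance (goods + services) = 1209.9 + 1207.5 = 2417.4
Net primary income = 132.7
Net secondary income = 311.8 - 355.4 = -43.6
Current account = 2417.4 + 132.7 + (-43.6) = 2506.5
Financial account = -(2506.5 + (-73.8)) = -2432.7

-2432.7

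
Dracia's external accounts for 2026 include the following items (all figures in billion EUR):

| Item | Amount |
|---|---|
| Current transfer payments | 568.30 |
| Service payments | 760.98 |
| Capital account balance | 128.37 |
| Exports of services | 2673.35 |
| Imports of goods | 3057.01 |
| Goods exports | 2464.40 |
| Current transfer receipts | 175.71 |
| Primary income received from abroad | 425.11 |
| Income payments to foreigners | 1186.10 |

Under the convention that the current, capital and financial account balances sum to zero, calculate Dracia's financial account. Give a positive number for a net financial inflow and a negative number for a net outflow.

-294.55

Goods balance = 2464.40 - 3057.01 = -592.61
Services balance = 2673.35 - 760.98 = 1912.37
Trade balance (goods + services) = -592.61 + 1912.37 = 1319.76
Net primary income = 425.11 - 1186.10 = -760.99
Net secondary income = 175.71 - 568.30 = -392.59
Current account = 1319.76 + (-760.99) + (-392.59) = 166.18
Financial account = -(166.18 + 128.37) = -294.55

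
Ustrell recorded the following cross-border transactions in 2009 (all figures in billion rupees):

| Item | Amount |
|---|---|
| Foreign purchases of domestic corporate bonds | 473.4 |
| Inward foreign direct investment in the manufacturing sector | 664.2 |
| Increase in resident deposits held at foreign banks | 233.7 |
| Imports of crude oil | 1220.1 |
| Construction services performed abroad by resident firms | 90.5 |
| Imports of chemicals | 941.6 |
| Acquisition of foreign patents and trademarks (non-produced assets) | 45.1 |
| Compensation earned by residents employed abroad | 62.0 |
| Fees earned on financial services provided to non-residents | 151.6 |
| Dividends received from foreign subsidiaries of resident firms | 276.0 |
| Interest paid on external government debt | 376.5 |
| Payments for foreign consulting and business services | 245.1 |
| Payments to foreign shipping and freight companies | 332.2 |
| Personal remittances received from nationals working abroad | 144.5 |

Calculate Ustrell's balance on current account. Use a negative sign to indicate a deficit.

Goods: -1220.1 - 941.6 = -2161.7
Services: 151.6 - 245.1 + 90.5 - 332.2 = -335.2
Primary income: -376.5 + 276.0 + 62.0 = -38.5
Secondary income: 144.5
Current account = (-2161.7) + (-335.2) + (-38.5) + 144.5 = -2390.9
(Excluded from the current account — financial account: foreign purchases of domestic corporate bonds 473.4, inward foreign direct investment in the manufacturing sector 664.2, increase in resident deposits held at foreign banks 233.7; capital account: acquisition of foreign patents and trademarks (non-produced assets) 45.1.)

-2390.9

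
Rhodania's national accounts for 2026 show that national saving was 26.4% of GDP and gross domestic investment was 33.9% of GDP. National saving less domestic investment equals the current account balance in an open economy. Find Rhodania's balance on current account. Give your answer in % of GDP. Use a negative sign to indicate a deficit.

-7.5

CA = S - I = 26.4 - 33.9 = -7.5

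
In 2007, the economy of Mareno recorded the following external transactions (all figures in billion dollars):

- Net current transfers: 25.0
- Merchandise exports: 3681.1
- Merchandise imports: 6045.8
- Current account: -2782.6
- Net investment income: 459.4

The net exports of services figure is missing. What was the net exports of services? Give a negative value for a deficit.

-902.3

Current account = goods balance + services balance + net primary income + net secondary income
Sum of the known components = -1880.3
Net exports of services = CA - (known components) = -2782.6 - (-1880.3) = -902.3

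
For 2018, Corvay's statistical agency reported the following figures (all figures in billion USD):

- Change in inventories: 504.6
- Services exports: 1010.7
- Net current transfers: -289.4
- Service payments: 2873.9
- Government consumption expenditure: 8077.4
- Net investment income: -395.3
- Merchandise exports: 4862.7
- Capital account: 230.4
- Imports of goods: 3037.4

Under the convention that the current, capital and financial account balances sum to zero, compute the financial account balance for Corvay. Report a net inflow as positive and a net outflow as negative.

Goods balance = 4862.7 - 3037.4 = 1825.3
Services balance = 1010.7 - 2873.9 = -1863.2
Trade balance (goods + services) = 1825.3 + (-1863.2) = -37.9
Net primary income = -395.3
Net secondary income = -289.4
Current account = -37.9 + (-395.3) + (-289.4) = -722.6
Financial account = -(-722.6 + 230.4) = 492.2

492.2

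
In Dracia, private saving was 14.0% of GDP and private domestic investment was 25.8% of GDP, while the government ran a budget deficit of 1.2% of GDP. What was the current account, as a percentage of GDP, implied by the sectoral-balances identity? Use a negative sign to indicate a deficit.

By the sectoral-balances identity, CA = (S_private - I) + (T - G).
Private balance = 14.0 - 25.8 = -11.8
Government balance (T - G) = -1.2
CA = -11.8 + (-1.2) = -13.0

-13.0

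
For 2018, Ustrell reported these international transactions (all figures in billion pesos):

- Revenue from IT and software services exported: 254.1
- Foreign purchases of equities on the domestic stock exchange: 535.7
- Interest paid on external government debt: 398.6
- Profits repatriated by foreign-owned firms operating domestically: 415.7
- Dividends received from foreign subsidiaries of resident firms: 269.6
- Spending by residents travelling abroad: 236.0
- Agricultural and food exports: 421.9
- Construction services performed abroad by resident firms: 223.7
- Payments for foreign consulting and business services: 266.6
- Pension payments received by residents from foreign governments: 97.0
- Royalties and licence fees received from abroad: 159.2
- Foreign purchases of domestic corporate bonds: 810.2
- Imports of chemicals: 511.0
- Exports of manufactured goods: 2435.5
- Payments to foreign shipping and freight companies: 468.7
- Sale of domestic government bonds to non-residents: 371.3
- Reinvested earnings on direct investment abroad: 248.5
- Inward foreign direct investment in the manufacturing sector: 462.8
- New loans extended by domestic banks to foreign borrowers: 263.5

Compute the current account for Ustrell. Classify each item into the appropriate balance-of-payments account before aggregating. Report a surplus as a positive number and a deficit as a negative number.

1812.9

Goods: -511.0 + 421.9 + 2435.5 = 2346.4
Services: -266.6 - 468.7 + 159.2 + 254.1 + 223.7 - 236.0 = -334.3
Primary income: 269.6 - 415.7 + 248.5 - 398.6 = -296.2
Secondary income: 97.0
Current account = 2346.4 + (-334.3) + (-296.2) + 97.0 = 1812.9
(Excluded from the current account — financial account: foreign purchases of equities on the domestic stock exchange 535.7, foreign purchases of domestic corporate bonds 810.2, sale of domestic government bonds to non-residents 371.3, inward foreign direct investment in the manufacturing sector 462.8, new loans extended by domestic banks to foreign borrowers 263.5.)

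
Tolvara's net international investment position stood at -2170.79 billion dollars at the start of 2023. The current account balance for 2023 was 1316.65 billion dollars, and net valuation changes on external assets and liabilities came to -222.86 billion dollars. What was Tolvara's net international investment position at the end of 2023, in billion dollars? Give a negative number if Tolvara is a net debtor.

Change in NIIP = current account + net valuation change = 1316.65 + (-222.86) = 1093.79
End-of-year NIIP = -2170.79 + 1093.79 = -1077.00

-1077.00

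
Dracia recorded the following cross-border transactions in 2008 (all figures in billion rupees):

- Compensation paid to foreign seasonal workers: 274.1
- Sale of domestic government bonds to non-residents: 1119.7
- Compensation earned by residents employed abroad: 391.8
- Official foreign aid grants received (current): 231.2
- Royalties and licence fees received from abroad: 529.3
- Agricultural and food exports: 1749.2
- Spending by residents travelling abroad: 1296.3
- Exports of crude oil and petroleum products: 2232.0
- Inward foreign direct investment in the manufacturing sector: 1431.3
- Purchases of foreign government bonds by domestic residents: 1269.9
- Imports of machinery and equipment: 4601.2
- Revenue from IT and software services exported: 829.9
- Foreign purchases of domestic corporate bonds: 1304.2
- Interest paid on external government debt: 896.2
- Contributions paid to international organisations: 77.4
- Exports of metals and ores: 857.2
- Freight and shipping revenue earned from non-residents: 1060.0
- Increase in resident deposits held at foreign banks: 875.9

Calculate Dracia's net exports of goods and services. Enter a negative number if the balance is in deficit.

Goods: -4601.2 + 2232.0 + 857.2 + 1749.2 = 237.2
Services: -1296.3 + 1060.0 + 529.3 + 829.9 = 1122.9
Trade balance = 237.2 + 1122.9 = 1360.1
(Excluded from the trade balance — primary income: compensation paid to foreign seasonal workers 274.1, compensation earned by residents employed abroad 391.8, interest paid on external government debt 896.2; financial account: sale of domestic government bonds to non-residents 1119.7, inward foreign direct investment in the manufacturing sector 1431.3, purchases of foreign government bonds by domestic residents 1269.9, foreign purchases of domestic corporate bonds 1304.2, increase in resident deposits held at foreign banks 875.9; secondary income: official foreign aid grants received (current) 231.2, contributions paid to international organisations 77.4.)

1360.1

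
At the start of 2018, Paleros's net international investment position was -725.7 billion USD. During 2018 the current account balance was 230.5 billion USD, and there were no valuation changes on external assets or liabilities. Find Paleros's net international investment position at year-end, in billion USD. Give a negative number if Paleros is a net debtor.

With no valuation effects, change in NIIP = current account = 230.5
End-of-year NIIP = -725.7 + 230.5 = -495.2

-495.2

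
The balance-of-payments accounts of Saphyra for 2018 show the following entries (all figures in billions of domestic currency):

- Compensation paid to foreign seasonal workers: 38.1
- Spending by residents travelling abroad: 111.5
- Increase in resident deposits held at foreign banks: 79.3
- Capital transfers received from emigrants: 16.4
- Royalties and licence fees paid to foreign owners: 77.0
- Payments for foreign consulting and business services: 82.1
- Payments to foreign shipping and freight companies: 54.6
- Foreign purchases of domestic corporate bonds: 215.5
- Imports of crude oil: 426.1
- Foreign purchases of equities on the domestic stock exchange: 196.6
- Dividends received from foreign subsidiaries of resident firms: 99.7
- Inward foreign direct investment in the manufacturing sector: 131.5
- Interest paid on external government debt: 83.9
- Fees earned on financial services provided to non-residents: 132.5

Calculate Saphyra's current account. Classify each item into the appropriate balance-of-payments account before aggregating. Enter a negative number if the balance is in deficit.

Goods: -426.1
Services: -111.5 - 54.6 - 77.0 - 82.1 + 132.5 = -192.7
Primary income: 99.7 - 83.9 - 38.1 = -22.3
Current account = (-426.1) + (-192.7) + (-22.3) = -641.1
(Excluded from the current account — financial account: increase in resident deposits held at foreign banks 79.3, foreign purchases of domestic corporate bonds 215.5, foreign purchases of equities on the domestic stock exchange 196.6, inward foreign direct investment in the manufacturing sector 131.5; capital account: capital transfers received from emigrants 16.4.)

-641.1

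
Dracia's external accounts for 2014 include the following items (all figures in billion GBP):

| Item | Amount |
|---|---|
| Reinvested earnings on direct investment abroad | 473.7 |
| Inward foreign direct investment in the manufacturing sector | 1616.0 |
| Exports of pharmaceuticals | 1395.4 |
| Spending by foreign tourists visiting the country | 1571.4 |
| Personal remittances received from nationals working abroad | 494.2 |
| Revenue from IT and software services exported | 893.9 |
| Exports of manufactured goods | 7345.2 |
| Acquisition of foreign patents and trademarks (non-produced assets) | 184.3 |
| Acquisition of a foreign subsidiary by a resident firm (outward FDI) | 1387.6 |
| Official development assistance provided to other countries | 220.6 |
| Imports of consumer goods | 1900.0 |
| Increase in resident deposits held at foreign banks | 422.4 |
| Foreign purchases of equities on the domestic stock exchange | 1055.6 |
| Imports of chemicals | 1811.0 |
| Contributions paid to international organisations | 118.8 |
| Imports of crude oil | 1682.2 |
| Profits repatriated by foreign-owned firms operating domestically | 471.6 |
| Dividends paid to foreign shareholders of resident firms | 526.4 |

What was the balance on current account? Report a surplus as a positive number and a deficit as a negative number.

5443.2

Goods: -1682.2 - 1811.0 + 7345.2 + 1395.4 - 1900.0 = 3347.4
Services: 1571.4 + 893.9 = 2465.3
Primary income: 473.7 - 526.4 - 471.6 = -524.3
Secondary income: -220.6 + 494.2 - 118.8 = 154.8
Current account = 3347.4 + 2465.3 + (-524.3) + 154.8 = 5443.2
(Excluded from the current account — financial account: inward foreign direct investment in the manufacturing sector 1616.0, acquisition of a foreign subsidiary by a resident firm (outward FDI) 1387.6, increase in resident deposits held at foreign banks 422.4, foreign purchases of equities on the domestic stock exchange 1055.6; capital account: acquisition of foreign patents and trademarks (non-produced assets) 184.3.)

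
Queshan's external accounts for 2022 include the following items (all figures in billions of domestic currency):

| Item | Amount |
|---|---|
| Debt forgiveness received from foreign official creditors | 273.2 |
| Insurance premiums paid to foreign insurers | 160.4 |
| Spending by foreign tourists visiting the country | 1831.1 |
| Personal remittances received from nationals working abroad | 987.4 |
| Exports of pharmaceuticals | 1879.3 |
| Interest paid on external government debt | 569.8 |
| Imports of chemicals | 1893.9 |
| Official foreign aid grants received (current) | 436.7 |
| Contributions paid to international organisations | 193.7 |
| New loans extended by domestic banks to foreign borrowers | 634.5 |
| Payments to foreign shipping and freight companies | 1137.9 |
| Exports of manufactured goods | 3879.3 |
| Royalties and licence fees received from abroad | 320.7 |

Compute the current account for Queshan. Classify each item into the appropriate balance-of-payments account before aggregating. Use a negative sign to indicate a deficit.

5378.8

Goods: 3879.3 + 1879.3 - 1893.9 = 3864.7
Services: 320.7 - 1137.9 + 1831.1 - 160.4 = 853.5
Primary income: -569.8
Secondary income: 987.4 + 436.7 - 193.7 = 1230.4
Current account = 3864.7 + 853.5 + (-569.8) + 1230.4 = 5378.8
(Excluded from the current account — capital account: debt forgiveness received from foreign official creditors 273.2; financial account: new loans extended by domestic banks to foreign borrowers 634.5.)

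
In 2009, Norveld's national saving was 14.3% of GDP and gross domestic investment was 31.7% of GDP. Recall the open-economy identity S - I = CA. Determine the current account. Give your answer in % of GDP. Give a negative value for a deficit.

S - I = CA (net lending to the rest of the world).
CA = S - I = 14.3 - 31.7 = -17.4

-17.4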